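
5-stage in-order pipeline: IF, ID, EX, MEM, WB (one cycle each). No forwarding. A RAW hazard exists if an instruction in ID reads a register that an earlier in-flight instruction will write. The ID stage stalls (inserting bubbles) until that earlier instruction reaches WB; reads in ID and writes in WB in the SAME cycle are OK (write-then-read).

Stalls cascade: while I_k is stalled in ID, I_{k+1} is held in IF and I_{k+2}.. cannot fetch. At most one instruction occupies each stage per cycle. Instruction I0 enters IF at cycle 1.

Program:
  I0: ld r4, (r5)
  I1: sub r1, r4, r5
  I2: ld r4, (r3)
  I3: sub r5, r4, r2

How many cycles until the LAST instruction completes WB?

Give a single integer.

I0 ld r4 <- r5: IF@1 ID@2 stall=0 (-) EX@3 MEM@4 WB@5
I1 sub r1 <- r4,r5: IF@2 ID@3 stall=2 (RAW on I0.r4 (WB@5)) EX@6 MEM@7 WB@8
I2 ld r4 <- r3: IF@3 ID@6 stall=0 (-) EX@7 MEM@8 WB@9
I3 sub r5 <- r4,r2: IF@6 ID@7 stall=2 (RAW on I2.r4 (WB@9)) EX@10 MEM@11 WB@12

Answer: 12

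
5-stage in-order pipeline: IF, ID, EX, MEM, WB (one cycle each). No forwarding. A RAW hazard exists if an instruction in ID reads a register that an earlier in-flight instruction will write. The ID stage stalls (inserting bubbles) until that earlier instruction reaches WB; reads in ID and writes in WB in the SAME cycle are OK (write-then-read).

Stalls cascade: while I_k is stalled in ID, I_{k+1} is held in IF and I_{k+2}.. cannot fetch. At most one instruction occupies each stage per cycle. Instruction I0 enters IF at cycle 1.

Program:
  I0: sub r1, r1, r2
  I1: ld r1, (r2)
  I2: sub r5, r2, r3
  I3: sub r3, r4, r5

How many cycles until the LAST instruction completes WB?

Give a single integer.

Answer: 10

Derivation:
I0 sub r1 <- r1,r2: IF@1 ID@2 stall=0 (-) EX@3 MEM@4 WB@5
I1 ld r1 <- r2: IF@2 ID@3 stall=0 (-) EX@4 MEM@5 WB@6
I2 sub r5 <- r2,r3: IF@3 ID@4 stall=0 (-) EX@5 MEM@6 WB@7
I3 sub r3 <- r4,r5: IF@4 ID@5 stall=2 (RAW on I2.r5 (WB@7)) EX@8 MEM@9 WB@10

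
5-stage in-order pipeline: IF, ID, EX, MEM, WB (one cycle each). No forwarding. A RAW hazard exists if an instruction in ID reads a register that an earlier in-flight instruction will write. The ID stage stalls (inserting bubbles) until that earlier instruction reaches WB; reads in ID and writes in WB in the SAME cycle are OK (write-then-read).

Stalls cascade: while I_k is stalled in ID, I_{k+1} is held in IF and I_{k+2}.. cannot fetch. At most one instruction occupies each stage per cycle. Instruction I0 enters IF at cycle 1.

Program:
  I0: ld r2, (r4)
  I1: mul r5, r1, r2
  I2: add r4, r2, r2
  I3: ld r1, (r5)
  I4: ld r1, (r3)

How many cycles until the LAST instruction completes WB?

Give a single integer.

I0 ld r2 <- r4: IF@1 ID@2 stall=0 (-) EX@3 MEM@4 WB@5
I1 mul r5 <- r1,r2: IF@2 ID@3 stall=2 (RAW on I0.r2 (WB@5)) EX@6 MEM@7 WB@8
I2 add r4 <- r2,r2: IF@3 ID@6 stall=0 (-) EX@7 MEM@8 WB@9
I3 ld r1 <- r5: IF@6 ID@7 stall=1 (RAW on I1.r5 (WB@8)) EX@9 MEM@10 WB@11
I4 ld r1 <- r3: IF@7 ID@9 stall=0 (-) EX@10 MEM@11 WB@12

Answer: 12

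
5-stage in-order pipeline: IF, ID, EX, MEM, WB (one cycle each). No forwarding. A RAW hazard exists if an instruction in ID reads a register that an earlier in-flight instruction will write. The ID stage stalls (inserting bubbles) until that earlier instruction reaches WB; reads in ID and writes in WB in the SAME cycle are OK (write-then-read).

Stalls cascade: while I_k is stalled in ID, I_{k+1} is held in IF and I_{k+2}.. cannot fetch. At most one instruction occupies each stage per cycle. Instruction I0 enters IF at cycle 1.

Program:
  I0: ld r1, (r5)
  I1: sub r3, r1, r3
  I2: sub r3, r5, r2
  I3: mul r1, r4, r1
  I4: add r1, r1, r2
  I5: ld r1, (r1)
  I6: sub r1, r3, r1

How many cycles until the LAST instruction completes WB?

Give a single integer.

I0 ld r1 <- r5: IF@1 ID@2 stall=0 (-) EX@3 MEM@4 WB@5
I1 sub r3 <- r1,r3: IF@2 ID@3 stall=2 (RAW on I0.r1 (WB@5)) EX@6 MEM@7 WB@8
I2 sub r3 <- r5,r2: IF@3 ID@6 stall=0 (-) EX@7 MEM@8 WB@9
I3 mul r1 <- r4,r1: IF@6 ID@7 stall=0 (-) EX@8 MEM@9 WB@10
I4 add r1 <- r1,r2: IF@7 ID@8 stall=2 (RAW on I3.r1 (WB@10)) EX@11 MEM@12 WB@13
I5 ld r1 <- r1: IF@8 ID@11 stall=2 (RAW on I4.r1 (WB@13)) EX@14 MEM@15 WB@16
I6 sub r1 <- r3,r1: IF@11 ID@14 stall=2 (RAW on I5.r1 (WB@16)) EX@17 MEM@18 WB@19

Answer: 19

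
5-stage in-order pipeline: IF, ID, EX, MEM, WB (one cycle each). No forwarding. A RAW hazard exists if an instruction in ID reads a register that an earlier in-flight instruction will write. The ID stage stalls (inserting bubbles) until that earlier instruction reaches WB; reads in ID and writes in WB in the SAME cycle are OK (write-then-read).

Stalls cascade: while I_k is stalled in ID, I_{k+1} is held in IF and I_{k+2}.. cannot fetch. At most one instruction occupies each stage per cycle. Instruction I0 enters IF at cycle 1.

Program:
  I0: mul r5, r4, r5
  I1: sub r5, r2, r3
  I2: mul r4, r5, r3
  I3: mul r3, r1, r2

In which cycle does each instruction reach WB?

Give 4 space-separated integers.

Answer: 5 6 9 10

Derivation:
I0 mul r5 <- r4,r5: IF@1 ID@2 stall=0 (-) EX@3 MEM@4 WB@5
I1 sub r5 <- r2,r3: IF@2 ID@3 stall=0 (-) EX@4 MEM@5 WB@6
I2 mul r4 <- r5,r3: IF@3 ID@4 stall=2 (RAW on I1.r5 (WB@6)) EX@7 MEM@8 WB@9
I3 mul r3 <- r1,r2: IF@4 ID@7 stall=0 (-) EX@8 MEM@9 WB@10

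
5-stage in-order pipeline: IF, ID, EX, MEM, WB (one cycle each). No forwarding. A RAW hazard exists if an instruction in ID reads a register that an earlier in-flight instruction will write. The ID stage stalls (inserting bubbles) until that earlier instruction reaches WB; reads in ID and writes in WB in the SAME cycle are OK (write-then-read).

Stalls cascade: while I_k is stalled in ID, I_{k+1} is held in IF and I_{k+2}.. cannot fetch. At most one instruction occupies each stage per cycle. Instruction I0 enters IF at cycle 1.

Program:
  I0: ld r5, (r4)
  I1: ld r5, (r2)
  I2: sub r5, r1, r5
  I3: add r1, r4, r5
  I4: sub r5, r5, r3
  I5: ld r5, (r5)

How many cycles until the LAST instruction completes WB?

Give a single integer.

Answer: 16

Derivation:
I0 ld r5 <- r4: IF@1 ID@2 stall=0 (-) EX@3 MEM@4 WB@5
I1 ld r5 <- r2: IF@2 ID@3 stall=0 (-) EX@4 MEM@5 WB@6
I2 sub r5 <- r1,r5: IF@3 ID@4 stall=2 (RAW on I1.r5 (WB@6)) EX@7 MEM@8 WB@9
I3 add r1 <- r4,r5: IF@4 ID@7 stall=2 (RAW on I2.r5 (WB@9)) EX@10 MEM@11 WB@12
I4 sub r5 <- r5,r3: IF@7 ID@10 stall=0 (-) EX@11 MEM@12 WB@13
I5 ld r5 <- r5: IF@10 ID@11 stall=2 (RAW on I4.r5 (WB@13)) EX@14 MEM@15 WB@16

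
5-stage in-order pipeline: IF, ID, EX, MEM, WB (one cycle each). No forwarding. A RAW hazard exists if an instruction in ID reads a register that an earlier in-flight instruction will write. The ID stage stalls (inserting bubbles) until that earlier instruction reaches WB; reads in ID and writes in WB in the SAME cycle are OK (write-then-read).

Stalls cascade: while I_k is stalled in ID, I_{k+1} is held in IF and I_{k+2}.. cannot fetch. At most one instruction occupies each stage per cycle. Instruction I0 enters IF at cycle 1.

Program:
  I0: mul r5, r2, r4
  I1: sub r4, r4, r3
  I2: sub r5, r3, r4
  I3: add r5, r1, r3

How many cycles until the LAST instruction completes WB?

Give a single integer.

Answer: 10

Derivation:
I0 mul r5 <- r2,r4: IF@1 ID@2 stall=0 (-) EX@3 MEM@4 WB@5
I1 sub r4 <- r4,r3: IF@2 ID@3 stall=0 (-) EX@4 MEM@5 WB@6
I2 sub r5 <- r3,r4: IF@3 ID@4 stall=2 (RAW on I1.r4 (WB@6)) EX@7 MEM@8 WB@9
I3 add r5 <- r1,r3: IF@4 ID@7 stall=0 (-) EX@8 MEM@9 WB@10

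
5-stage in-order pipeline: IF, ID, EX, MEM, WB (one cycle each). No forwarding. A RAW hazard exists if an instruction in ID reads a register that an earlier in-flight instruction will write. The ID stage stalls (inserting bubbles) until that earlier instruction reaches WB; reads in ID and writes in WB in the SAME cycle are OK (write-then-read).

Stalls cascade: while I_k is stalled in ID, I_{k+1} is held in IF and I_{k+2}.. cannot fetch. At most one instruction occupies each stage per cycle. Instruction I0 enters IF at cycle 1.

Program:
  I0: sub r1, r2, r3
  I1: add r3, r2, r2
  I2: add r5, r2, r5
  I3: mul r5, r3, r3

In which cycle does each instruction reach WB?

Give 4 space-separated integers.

Answer: 5 6 7 9

Derivation:
I0 sub r1 <- r2,r3: IF@1 ID@2 stall=0 (-) EX@3 MEM@4 WB@5
I1 add r3 <- r2,r2: IF@2 ID@3 stall=0 (-) EX@4 MEM@5 WB@6
I2 add r5 <- r2,r5: IF@3 ID@4 stall=0 (-) EX@5 MEM@6 WB@7
I3 mul r5 <- r3,r3: IF@4 ID@5 stall=1 (RAW on I1.r3 (WB@6)) EX@7 MEM@8 WB@9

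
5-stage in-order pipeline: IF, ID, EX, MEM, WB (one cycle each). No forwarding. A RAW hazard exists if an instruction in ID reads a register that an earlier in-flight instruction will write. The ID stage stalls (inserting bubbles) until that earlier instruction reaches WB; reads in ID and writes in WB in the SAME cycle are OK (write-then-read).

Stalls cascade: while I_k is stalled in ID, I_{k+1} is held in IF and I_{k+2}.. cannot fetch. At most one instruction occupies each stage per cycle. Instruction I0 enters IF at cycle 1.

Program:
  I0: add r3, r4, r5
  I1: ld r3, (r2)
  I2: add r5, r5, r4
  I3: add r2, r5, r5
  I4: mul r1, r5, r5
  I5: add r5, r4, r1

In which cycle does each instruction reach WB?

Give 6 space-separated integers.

Answer: 5 6 7 10 11 14

Derivation:
I0 add r3 <- r4,r5: IF@1 ID@2 stall=0 (-) EX@3 MEM@4 WB@5
I1 ld r3 <- r2: IF@2 ID@3 stall=0 (-) EX@4 MEM@5 WB@6
I2 add r5 <- r5,r4: IF@3 ID@4 stall=0 (-) EX@5 MEM@6 WB@7
I3 add r2 <- r5,r5: IF@4 ID@5 stall=2 (RAW on I2.r5 (WB@7)) EX@8 MEM@9 WB@10
I4 mul r1 <- r5,r5: IF@5 ID@8 stall=0 (-) EX@9 MEM@10 WB@11
I5 add r5 <- r4,r1: IF@8 ID@9 stall=2 (RAW on I4.r1 (WB@11)) EX@12 MEM@13 WB@14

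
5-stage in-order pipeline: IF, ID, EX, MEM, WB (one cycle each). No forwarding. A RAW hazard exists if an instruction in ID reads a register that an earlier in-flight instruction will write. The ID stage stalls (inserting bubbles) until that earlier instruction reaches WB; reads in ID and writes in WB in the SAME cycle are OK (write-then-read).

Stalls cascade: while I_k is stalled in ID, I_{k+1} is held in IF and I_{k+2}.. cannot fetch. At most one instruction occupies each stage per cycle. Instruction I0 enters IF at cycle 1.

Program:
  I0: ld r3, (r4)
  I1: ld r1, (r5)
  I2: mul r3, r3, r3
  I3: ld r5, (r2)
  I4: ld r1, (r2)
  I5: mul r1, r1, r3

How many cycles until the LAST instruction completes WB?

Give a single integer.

Answer: 13

Derivation:
I0 ld r3 <- r4: IF@1 ID@2 stall=0 (-) EX@3 MEM@4 WB@5
I1 ld r1 <- r5: IF@2 ID@3 stall=0 (-) EX@4 MEM@5 WB@6
I2 mul r3 <- r3,r3: IF@3 ID@4 stall=1 (RAW on I0.r3 (WB@5)) EX@6 MEM@7 WB@8
I3 ld r5 <- r2: IF@4 ID@6 stall=0 (-) EX@7 MEM@8 WB@9
I4 ld r1 <- r2: IF@6 ID@7 stall=0 (-) EX@8 MEM@9 WB@10
I5 mul r1 <- r1,r3: IF@7 ID@8 stall=2 (RAW on I4.r1 (WB@10)) EX@11 MEM@12 WB@13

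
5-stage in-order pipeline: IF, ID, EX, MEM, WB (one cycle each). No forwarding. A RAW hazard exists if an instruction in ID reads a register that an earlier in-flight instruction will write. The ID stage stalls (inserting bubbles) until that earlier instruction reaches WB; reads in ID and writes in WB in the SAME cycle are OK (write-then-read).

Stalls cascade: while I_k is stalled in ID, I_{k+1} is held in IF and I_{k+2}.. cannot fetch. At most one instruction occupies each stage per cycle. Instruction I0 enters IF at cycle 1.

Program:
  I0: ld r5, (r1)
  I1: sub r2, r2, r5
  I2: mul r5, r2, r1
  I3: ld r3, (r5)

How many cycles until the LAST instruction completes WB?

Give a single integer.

Answer: 14

Derivation:
I0 ld r5 <- r1: IF@1 ID@2 stall=0 (-) EX@3 MEM@4 WB@5
I1 sub r2 <- r2,r5: IF@2 ID@3 stall=2 (RAW on I0.r5 (WB@5)) EX@6 MEM@7 WB@8
I2 mul r5 <- r2,r1: IF@3 ID@6 stall=2 (RAW on I1.r2 (WB@8)) EX@9 MEM@10 WB@11
I3 ld r3 <- r5: IF@6 ID@9 stall=2 (RAW on I2.r5 (WB@11)) EX@12 MEM@13 WB@14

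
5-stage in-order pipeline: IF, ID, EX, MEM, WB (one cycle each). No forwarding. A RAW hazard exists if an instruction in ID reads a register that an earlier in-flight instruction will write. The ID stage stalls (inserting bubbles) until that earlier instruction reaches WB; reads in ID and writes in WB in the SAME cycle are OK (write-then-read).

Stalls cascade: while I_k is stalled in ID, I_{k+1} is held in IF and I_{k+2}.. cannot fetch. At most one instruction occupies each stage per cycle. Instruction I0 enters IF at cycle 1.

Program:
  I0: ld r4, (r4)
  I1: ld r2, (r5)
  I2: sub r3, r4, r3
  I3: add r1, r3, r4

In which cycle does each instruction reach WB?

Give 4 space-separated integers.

Answer: 5 6 8 11

Derivation:
I0 ld r4 <- r4: IF@1 ID@2 stall=0 (-) EX@3 MEM@4 WB@5
I1 ld r2 <- r5: IF@2 ID@3 stall=0 (-) EX@4 MEM@5 WB@6
I2 sub r3 <- r4,r3: IF@3 ID@4 stall=1 (RAW on I0.r4 (WB@5)) EX@6 MEM@7 WB@8
I3 add r1 <- r3,r4: IF@4 ID@6 stall=2 (RAW on I2.r3 (WB@8)) EX@9 MEM@10 WB@11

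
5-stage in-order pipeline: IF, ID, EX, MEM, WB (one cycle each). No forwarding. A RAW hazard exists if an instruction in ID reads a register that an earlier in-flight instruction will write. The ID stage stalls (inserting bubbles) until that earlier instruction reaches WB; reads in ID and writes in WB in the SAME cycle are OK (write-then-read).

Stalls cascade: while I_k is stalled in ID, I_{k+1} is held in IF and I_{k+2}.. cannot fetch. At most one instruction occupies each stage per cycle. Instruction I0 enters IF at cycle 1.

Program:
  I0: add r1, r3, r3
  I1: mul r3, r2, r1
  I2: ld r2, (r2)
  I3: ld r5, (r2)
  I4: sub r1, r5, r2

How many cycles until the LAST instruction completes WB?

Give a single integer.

I0 add r1 <- r3,r3: IF@1 ID@2 stall=0 (-) EX@3 MEM@4 WB@5
I1 mul r3 <- r2,r1: IF@2 ID@3 stall=2 (RAW on I0.r1 (WB@5)) EX@6 MEM@7 WB@8
I2 ld r2 <- r2: IF@3 ID@6 stall=0 (-) EX@7 MEM@8 WB@9
I3 ld r5 <- r2: IF@6 ID@7 stall=2 (RAW on I2.r2 (WB@9)) EX@10 MEM@11 WB@12
I4 sub r1 <- r5,r2: IF@7 ID@10 stall=2 (RAW on I3.r5 (WB@12)) EX@13 MEM@14 WB@15

Answer: 15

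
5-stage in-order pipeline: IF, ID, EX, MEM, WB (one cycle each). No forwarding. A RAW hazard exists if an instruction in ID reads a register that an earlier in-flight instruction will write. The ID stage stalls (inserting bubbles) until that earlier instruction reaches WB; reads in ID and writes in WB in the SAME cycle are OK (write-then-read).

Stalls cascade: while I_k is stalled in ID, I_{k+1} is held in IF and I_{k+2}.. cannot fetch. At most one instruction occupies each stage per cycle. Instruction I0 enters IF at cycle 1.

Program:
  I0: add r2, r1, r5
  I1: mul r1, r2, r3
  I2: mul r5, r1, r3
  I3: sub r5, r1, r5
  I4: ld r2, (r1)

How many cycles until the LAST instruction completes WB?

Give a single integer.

I0 add r2 <- r1,r5: IF@1 ID@2 stall=0 (-) EX@3 MEM@4 WB@5
I1 mul r1 <- r2,r3: IF@2 ID@3 stall=2 (RAW on I0.r2 (WB@5)) EX@6 MEM@7 WB@8
I2 mul r5 <- r1,r3: IF@3 ID@6 stall=2 (RAW on I1.r1 (WB@8)) EX@9 MEM@10 WB@11
I3 sub r5 <- r1,r5: IF@6 ID@9 stall=2 (RAW on I2.r5 (WB@11)) EX@12 MEM@13 WB@14
I4 ld r2 <- r1: IF@9 ID@12 stall=0 (-) EX@13 MEM@14 WB@15

Answer: 15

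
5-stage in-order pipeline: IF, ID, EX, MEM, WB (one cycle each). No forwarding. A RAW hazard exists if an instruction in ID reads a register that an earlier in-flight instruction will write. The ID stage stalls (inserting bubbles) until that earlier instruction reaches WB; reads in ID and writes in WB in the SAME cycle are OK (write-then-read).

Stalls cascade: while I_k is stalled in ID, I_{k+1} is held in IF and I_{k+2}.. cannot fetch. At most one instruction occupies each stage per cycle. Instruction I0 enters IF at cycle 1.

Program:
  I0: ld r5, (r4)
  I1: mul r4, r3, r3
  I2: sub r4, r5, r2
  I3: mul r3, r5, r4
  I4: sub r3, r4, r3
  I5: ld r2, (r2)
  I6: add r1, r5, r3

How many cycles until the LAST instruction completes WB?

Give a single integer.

Answer: 17

Derivation:
I0 ld r5 <- r4: IF@1 ID@2 stall=0 (-) EX@3 MEM@4 WB@5
I1 mul r4 <- r3,r3: IF@2 ID@3 stall=0 (-) EX@4 MEM@5 WB@6
I2 sub r4 <- r5,r2: IF@3 ID@4 stall=1 (RAW on I0.r5 (WB@5)) EX@6 MEM@7 WB@8
I3 mul r3 <- r5,r4: IF@4 ID@6 stall=2 (RAW on I2.r4 (WB@8)) EX@9 MEM@10 WB@11
I4 sub r3 <- r4,r3: IF@6 ID@9 stall=2 (RAW on I3.r3 (WB@11)) EX@12 MEM@13 WB@14
I5 ld r2 <- r2: IF@9 ID@12 stall=0 (-) EX@13 MEM@14 WB@15
I6 add r1 <- r5,r3: IF@12 ID@13 stall=1 (RAW on I4.r3 (WB@14)) EX@15 MEM@16 WB@17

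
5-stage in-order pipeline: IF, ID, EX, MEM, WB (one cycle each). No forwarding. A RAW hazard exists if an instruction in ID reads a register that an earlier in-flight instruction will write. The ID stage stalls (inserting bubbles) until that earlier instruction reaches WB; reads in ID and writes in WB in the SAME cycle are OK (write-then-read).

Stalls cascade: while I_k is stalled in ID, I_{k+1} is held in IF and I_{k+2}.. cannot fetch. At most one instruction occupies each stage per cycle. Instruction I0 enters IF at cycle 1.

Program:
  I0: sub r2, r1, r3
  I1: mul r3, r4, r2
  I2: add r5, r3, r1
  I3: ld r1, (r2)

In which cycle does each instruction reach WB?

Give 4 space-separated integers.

I0 sub r2 <- r1,r3: IF@1 ID@2 stall=0 (-) EX@3 MEM@4 WB@5
I1 mul r3 <- r4,r2: IF@2 ID@3 stall=2 (RAW on I0.r2 (WB@5)) EX@6 MEM@7 WB@8
I2 add r5 <- r3,r1: IF@3 ID@6 stall=2 (RAW on I1.r3 (WB@8)) EX@9 MEM@10 WB@11
I3 ld r1 <- r2: IF@6 ID@9 stall=0 (-) EX@10 MEM@11 WB@12

Answer: 5 8 11 12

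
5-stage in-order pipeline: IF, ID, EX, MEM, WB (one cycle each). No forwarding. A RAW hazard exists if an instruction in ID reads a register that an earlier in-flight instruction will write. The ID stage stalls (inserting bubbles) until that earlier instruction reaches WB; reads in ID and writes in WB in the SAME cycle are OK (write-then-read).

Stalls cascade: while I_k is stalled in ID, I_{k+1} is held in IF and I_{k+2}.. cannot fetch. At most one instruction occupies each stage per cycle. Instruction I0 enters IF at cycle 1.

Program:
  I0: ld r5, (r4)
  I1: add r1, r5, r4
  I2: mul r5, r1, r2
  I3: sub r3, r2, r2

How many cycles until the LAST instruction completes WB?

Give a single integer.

Answer: 12

Derivation:
I0 ld r5 <- r4: IF@1 ID@2 stall=0 (-) EX@3 MEM@4 WB@5
I1 add r1 <- r5,r4: IF@2 ID@3 stall=2 (RAW on I0.r5 (WB@5)) EX@6 MEM@7 WB@8
I2 mul r5 <- r1,r2: IF@3 ID@6 stall=2 (RAW on I1.r1 (WB@8)) EX@9 MEM@10 WB@11
I3 sub r3 <- r2,r2: IF@6 ID@9 stall=0 (-) EX@10 MEM@11 WB@12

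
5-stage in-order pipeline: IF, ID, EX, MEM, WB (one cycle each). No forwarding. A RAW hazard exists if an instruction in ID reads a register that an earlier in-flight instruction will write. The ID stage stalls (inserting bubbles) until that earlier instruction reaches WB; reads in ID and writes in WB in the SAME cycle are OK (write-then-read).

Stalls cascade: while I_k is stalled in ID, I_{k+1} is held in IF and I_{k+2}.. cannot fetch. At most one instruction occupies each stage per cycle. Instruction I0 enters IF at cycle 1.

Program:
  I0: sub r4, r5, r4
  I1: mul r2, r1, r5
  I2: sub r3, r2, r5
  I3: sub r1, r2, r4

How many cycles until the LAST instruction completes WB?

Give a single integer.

Answer: 10

Derivation:
I0 sub r4 <- r5,r4: IF@1 ID@2 stall=0 (-) EX@3 MEM@4 WB@5
I1 mul r2 <- r1,r5: IF@2 ID@3 stall=0 (-) EX@4 MEM@5 WB@6
I2 sub r3 <- r2,r5: IF@3 ID@4 stall=2 (RAW on I1.r2 (WB@6)) EX@7 MEM@8 WB@9
I3 sub r1 <- r2,r4: IF@4 ID@7 stall=0 (-) EX@8 MEM@9 WB@10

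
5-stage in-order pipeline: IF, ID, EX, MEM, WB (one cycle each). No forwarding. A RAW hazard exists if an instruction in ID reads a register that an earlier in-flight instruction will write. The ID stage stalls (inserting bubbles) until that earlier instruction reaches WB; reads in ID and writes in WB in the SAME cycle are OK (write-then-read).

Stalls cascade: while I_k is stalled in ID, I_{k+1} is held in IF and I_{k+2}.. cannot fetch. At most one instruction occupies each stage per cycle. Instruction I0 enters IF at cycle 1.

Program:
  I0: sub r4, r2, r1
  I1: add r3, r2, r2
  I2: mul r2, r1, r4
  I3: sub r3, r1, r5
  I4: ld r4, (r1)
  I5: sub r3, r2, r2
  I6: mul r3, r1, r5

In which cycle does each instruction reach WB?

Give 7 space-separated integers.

I0 sub r4 <- r2,r1: IF@1 ID@2 stall=0 (-) EX@3 MEM@4 WB@5
I1 add r3 <- r2,r2: IF@2 ID@3 stall=0 (-) EX@4 MEM@5 WB@6
I2 mul r2 <- r1,r4: IF@3 ID@4 stall=1 (RAW on I0.r4 (WB@5)) EX@6 MEM@7 WB@8
I3 sub r3 <- r1,r5: IF@4 ID@6 stall=0 (-) EX@7 MEM@8 WB@9
I4 ld r4 <- r1: IF@6 ID@7 stall=0 (-) EX@8 MEM@9 WB@10
I5 sub r3 <- r2,r2: IF@7 ID@8 stall=0 (-) EX@9 MEM@10 WB@11
I6 mul r3 <- r1,r5: IF@8 ID@9 stall=0 (-) EX@10 MEM@11 WB@12

Answer: 5 6 8 9 10 11 12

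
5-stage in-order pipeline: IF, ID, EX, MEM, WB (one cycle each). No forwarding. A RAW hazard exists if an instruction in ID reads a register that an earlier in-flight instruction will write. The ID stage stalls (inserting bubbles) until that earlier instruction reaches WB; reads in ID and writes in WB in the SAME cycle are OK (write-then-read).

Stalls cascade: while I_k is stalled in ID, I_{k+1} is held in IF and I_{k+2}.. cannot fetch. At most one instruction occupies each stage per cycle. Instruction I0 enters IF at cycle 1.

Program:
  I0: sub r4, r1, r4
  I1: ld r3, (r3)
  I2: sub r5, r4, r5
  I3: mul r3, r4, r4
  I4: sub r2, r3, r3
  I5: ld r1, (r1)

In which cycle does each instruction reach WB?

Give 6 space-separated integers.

I0 sub r4 <- r1,r4: IF@1 ID@2 stall=0 (-) EX@3 MEM@4 WB@5
I1 ld r3 <- r3: IF@2 ID@3 stall=0 (-) EX@4 MEM@5 WB@6
I2 sub r5 <- r4,r5: IF@3 ID@4 stall=1 (RAW on I0.r4 (WB@5)) EX@6 MEM@7 WB@8
I3 mul r3 <- r4,r4: IF@4 ID@6 stall=0 (-) EX@7 MEM@8 WB@9
I4 sub r2 <- r3,r3: IF@6 ID@7 stall=2 (RAW on I3.r3 (WB@9)) EX@10 MEM@11 WB@12
I5 ld r1 <- r1: IF@7 ID@10 stall=0 (-) EX@11 MEM@12 WB@13

Answer: 5 6 8 9 12 13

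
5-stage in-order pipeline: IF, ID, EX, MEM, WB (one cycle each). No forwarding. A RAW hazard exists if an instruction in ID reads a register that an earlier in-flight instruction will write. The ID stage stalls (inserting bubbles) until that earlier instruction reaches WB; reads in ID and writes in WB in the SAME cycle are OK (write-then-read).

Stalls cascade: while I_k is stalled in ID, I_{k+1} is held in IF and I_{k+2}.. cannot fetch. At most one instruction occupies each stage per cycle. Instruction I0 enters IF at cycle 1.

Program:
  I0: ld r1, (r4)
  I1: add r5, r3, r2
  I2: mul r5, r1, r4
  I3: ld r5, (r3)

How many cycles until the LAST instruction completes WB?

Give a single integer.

Answer: 9

Derivation:
I0 ld r1 <- r4: IF@1 ID@2 stall=0 (-) EX@3 MEM@4 WB@5
I1 add r5 <- r3,r2: IF@2 ID@3 stall=0 (-) EX@4 MEM@5 WB@6
I2 mul r5 <- r1,r4: IF@3 ID@4 stall=1 (RAW on I0.r1 (WB@5)) EX@6 MEM@7 WB@8
I3 ld r5 <- r3: IF@4 ID@6 stall=0 (-) EX@7 MEM@8 WB@9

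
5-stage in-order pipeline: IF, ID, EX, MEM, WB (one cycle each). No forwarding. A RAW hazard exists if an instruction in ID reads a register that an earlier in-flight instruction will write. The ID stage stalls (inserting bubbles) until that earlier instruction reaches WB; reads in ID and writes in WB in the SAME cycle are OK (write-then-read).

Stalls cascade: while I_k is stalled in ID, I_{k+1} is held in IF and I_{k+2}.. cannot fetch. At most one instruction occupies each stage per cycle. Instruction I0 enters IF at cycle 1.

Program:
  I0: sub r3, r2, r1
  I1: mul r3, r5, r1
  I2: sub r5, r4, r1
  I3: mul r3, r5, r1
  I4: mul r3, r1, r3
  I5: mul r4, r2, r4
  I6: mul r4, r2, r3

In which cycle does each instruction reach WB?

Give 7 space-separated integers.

Answer: 5 6 7 10 13 14 16

Derivation:
I0 sub r3 <- r2,r1: IF@1 ID@2 stall=0 (-) EX@3 MEM@4 WB@5
I1 mul r3 <- r5,r1: IF@2 ID@3 stall=0 (-) EX@4 MEM@5 WB@6
I2 sub r5 <- r4,r1: IF@3 ID@4 stall=0 (-) EX@5 MEM@6 WB@7
I3 mul r3 <- r5,r1: IF@4 ID@5 stall=2 (RAW on I2.r5 (WB@7)) EX@8 MEM@9 WB@10
I4 mul r3 <- r1,r3: IF@5 ID@8 stall=2 (RAW on I3.r3 (WB@10)) EX@11 MEM@12 WB@13
I5 mul r4 <- r2,r4: IF@8 ID@11 stall=0 (-) EX@12 MEM@13 WB@14
I6 mul r4 <- r2,r3: IF@11 ID@12 stall=1 (RAW on I4.r3 (WB@13)) EX@14 MEM@15 WB@16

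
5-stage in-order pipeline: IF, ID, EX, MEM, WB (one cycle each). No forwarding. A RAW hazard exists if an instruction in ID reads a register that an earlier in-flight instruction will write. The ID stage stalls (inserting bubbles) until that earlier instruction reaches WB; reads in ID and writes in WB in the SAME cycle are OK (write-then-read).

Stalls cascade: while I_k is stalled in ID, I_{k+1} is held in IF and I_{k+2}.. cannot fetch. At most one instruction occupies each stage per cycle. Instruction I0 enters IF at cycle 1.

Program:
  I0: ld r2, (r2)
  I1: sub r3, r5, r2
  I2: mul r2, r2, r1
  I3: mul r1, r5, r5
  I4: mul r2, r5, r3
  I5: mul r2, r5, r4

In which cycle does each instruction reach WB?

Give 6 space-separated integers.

I0 ld r2 <- r2: IF@1 ID@2 stall=0 (-) EX@3 MEM@4 WB@5
I1 sub r3 <- r5,r2: IF@2 ID@3 stall=2 (RAW on I0.r2 (WB@5)) EX@6 MEM@7 WB@8
I2 mul r2 <- r2,r1: IF@3 ID@6 stall=0 (-) EX@7 MEM@8 WB@9
I3 mul r1 <- r5,r5: IF@6 ID@7 stall=0 (-) EX@8 MEM@9 WB@10
I4 mul r2 <- r5,r3: IF@7 ID@8 stall=0 (-) EX@9 MEM@10 WB@11
I5 mul r2 <- r5,r4: IF@8 ID@9 stall=0 (-) EX@10 MEM@11 WB@12

Answer: 5 8 9 10 11 12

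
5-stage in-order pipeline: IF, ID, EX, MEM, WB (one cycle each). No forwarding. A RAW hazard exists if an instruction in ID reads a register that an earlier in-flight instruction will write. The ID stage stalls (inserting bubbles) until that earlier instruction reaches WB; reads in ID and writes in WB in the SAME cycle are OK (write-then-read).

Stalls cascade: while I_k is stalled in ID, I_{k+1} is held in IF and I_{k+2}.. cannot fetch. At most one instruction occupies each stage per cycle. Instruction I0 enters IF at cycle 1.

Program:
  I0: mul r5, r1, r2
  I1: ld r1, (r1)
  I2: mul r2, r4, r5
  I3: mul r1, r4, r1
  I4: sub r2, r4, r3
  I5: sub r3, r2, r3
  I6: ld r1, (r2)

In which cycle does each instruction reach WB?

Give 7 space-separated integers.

I0 mul r5 <- r1,r2: IF@1 ID@2 stall=0 (-) EX@3 MEM@4 WB@5
I1 ld r1 <- r1: IF@2 ID@3 stall=0 (-) EX@4 MEM@5 WB@6
I2 mul r2 <- r4,r5: IF@3 ID@4 stall=1 (RAW on I0.r5 (WB@5)) EX@6 MEM@7 WB@8
I3 mul r1 <- r4,r1: IF@4 ID@6 stall=0 (-) EX@7 MEM@8 WB@9
I4 sub r2 <- r4,r3: IF@6 ID@7 stall=0 (-) EX@8 MEM@9 WB@10
I5 sub r3 <- r2,r3: IF@7 ID@8 stall=2 (RAW on I4.r2 (WB@10)) EX@11 MEM@12 WB@13
I6 ld r1 <- r2: IF@8 ID@11 stall=0 (-) EX@12 MEM@13 WB@14

Answer: 5 6 8 9 10 13 14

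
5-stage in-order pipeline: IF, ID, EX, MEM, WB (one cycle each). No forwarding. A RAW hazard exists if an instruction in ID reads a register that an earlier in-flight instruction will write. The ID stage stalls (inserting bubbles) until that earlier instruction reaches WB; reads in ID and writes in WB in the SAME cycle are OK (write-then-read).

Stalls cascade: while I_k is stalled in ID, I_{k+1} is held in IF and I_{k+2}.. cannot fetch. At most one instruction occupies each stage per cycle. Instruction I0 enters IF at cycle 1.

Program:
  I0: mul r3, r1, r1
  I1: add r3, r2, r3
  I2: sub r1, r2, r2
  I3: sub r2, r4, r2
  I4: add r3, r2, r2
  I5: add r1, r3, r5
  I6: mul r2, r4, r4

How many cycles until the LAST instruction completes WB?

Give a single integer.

Answer: 17

Derivation:
I0 mul r3 <- r1,r1: IF@1 ID@2 stall=0 (-) EX@3 MEM@4 WB@5
I1 add r3 <- r2,r3: IF@2 ID@3 stall=2 (RAW on I0.r3 (WB@5)) EX@6 MEM@7 WB@8
I2 sub r1 <- r2,r2: IF@3 ID@6 stall=0 (-) EX@7 MEM@8 WB@9
I3 sub r2 <- r4,r2: IF@6 ID@7 stall=0 (-) EX@8 MEM@9 WB@10
I4 add r3 <- r2,r2: IF@7 ID@8 stall=2 (RAW on I3.r2 (WB@10)) EX@11 MEM@12 WB@13
I5 add r1 <- r3,r5: IF@8 ID@11 stall=2 (RAW on I4.r3 (WB@13)) EX@14 MEM@15 WB@16
I6 mul r2 <- r4,r4: IF@11 ID@14 stall=0 (-) EX@15 MEM@16 WB@17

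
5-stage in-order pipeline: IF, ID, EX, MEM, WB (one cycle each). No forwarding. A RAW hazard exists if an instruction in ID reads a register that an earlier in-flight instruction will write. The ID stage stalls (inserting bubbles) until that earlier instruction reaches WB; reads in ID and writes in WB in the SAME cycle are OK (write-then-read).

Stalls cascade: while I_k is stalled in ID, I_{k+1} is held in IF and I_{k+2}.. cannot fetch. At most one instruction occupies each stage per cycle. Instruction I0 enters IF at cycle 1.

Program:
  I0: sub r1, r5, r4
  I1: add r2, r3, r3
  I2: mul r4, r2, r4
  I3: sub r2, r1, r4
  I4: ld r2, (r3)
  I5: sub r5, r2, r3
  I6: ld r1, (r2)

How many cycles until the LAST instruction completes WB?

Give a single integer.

Answer: 17

Derivation:
I0 sub r1 <- r5,r4: IF@1 ID@2 stall=0 (-) EX@3 MEM@4 WB@5
I1 add r2 <- r3,r3: IF@2 ID@3 stall=0 (-) EX@4 MEM@5 WB@6
I2 mul r4 <- r2,r4: IF@3 ID@4 stall=2 (RAW on I1.r2 (WB@6)) EX@7 MEM@8 WB@9
I3 sub r2 <- r1,r4: IF@4 ID@7 stall=2 (RAW on I2.r4 (WB@9)) EX@10 MEM@11 WB@12
I4 ld r2 <- r3: IF@7 ID@10 stall=0 (-) EX@11 MEM@12 WB@13
I5 sub r5 <- r2,r3: IF@10 ID@11 stall=2 (RAW on I4.r2 (WB@13)) EX@14 MEM@15 WB@16
I6 ld r1 <- r2: IF@11 ID@14 stall=0 (-) EX@15 MEM@16 WB@17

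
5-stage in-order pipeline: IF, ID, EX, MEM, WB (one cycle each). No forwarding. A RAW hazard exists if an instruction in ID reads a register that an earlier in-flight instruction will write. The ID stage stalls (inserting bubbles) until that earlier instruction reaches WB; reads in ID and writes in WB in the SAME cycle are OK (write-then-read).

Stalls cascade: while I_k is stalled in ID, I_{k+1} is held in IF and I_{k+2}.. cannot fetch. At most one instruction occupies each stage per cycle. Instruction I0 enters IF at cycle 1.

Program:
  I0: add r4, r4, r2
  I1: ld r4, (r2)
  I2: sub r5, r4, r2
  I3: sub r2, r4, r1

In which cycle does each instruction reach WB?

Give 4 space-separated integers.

Answer: 5 6 9 10

Derivation:
I0 add r4 <- r4,r2: IF@1 ID@2 stall=0 (-) EX@3 MEM@4 WB@5
I1 ld r4 <- r2: IF@2 ID@3 stall=0 (-) EX@4 MEM@5 WB@6
I2 sub r5 <- r4,r2: IF@3 ID@4 stall=2 (RAW on I1.r4 (WB@6)) EX@7 MEM@8 WB@9
I3 sub r2 <- r4,r1: IF@4 ID@7 stall=0 (-) EX@8 MEM@9 WB@10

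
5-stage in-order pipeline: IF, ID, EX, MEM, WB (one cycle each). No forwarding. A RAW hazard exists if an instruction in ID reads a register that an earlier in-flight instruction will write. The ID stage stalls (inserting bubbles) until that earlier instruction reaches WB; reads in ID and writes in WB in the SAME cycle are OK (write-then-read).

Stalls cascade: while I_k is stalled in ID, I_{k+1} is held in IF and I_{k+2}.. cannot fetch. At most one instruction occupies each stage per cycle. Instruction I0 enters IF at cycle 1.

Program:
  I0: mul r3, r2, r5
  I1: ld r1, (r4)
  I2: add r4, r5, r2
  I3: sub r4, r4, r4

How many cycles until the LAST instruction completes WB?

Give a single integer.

Answer: 10

Derivation:
I0 mul r3 <- r2,r5: IF@1 ID@2 stall=0 (-) EX@3 MEM@4 WB@5
I1 ld r1 <- r4: IF@2 ID@3 stall=0 (-) EX@4 MEM@5 WB@6
I2 add r4 <- r5,r2: IF@3 ID@4 stall=0 (-) EX@5 MEM@6 WB@7
I3 sub r4 <- r4,r4: IF@4 ID@5 stall=2 (RAW on I2.r4 (WB@7)) EX@8 MEM@9 WB@10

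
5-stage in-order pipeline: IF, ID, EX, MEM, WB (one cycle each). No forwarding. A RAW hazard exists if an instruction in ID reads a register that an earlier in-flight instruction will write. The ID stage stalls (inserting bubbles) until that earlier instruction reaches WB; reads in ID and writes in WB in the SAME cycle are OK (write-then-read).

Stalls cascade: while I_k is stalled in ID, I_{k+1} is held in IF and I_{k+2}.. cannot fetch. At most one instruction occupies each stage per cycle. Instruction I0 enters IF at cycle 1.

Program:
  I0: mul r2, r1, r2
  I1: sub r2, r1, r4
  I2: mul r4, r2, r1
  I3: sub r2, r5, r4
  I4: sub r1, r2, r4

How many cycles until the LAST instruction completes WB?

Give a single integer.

I0 mul r2 <- r1,r2: IF@1 ID@2 stall=0 (-) EX@3 MEM@4 WB@5
I1 sub r2 <- r1,r4: IF@2 ID@3 stall=0 (-) EX@4 MEM@5 WB@6
I2 mul r4 <- r2,r1: IF@3 ID@4 stall=2 (RAW on I1.r2 (WB@6)) EX@7 MEM@8 WB@9
I3 sub r2 <- r5,r4: IF@4 ID@7 stall=2 (RAW on I2.r4 (WB@9)) EX@10 MEM@11 WB@12
I4 sub r1 <- r2,r4: IF@7 ID@10 stall=2 (RAW on I3.r2 (WB@12)) EX@13 MEM@14 WB@15

Answer: 15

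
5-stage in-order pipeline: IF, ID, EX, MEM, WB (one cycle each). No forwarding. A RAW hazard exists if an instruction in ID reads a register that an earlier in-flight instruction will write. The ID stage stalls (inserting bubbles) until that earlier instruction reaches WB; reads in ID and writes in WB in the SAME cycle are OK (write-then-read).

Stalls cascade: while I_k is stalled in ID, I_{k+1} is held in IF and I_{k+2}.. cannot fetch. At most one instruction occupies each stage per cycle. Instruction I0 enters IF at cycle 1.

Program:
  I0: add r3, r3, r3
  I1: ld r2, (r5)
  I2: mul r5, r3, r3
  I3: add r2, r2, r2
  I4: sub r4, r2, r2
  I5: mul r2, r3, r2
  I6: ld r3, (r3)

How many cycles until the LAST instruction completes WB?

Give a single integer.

Answer: 14

Derivation:
I0 add r3 <- r3,r3: IF@1 ID@2 stall=0 (-) EX@3 MEM@4 WB@5
I1 ld r2 <- r5: IF@2 ID@3 stall=0 (-) EX@4 MEM@5 WB@6
I2 mul r5 <- r3,r3: IF@3 ID@4 stall=1 (RAW on I0.r3 (WB@5)) EX@6 MEM@7 WB@8
I3 add r2 <- r2,r2: IF@4 ID@6 stall=0 (-) EX@7 MEM@8 WB@9
I4 sub r4 <- r2,r2: IF@6 ID@7 stall=2 (RAW on I3.r2 (WB@9)) EX@10 MEM@11 WB@12
I5 mul r2 <- r3,r2: IF@7 ID@10 stall=0 (-) EX@11 MEM@12 WB@13
I6 ld r3 <- r3: IF@10 ID@11 stall=0 (-) EX@12 MEM@13 WB@14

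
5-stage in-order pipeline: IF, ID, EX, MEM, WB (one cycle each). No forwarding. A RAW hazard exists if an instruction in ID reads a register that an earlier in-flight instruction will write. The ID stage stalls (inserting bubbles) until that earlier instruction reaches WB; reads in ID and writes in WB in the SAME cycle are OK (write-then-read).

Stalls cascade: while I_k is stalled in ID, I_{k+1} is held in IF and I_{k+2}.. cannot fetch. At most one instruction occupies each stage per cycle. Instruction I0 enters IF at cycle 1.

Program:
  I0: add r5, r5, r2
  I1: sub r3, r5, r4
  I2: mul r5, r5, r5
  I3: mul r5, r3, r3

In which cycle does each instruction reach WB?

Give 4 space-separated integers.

Answer: 5 8 9 11

Derivation:
I0 add r5 <- r5,r2: IF@1 ID@2 stall=0 (-) EX@3 MEM@4 WB@5
I1 sub r3 <- r5,r4: IF@2 ID@3 stall=2 (RAW on I0.r5 (WB@5)) EX@6 MEM@7 WB@8
I2 mul r5 <- r5,r5: IF@3 ID@6 stall=0 (-) EX@7 MEM@8 WB@9
I3 mul r5 <- r3,r3: IF@6 ID@7 stall=1 (RAW on I1.r3 (WB@8)) EX@9 MEM@10 WB@11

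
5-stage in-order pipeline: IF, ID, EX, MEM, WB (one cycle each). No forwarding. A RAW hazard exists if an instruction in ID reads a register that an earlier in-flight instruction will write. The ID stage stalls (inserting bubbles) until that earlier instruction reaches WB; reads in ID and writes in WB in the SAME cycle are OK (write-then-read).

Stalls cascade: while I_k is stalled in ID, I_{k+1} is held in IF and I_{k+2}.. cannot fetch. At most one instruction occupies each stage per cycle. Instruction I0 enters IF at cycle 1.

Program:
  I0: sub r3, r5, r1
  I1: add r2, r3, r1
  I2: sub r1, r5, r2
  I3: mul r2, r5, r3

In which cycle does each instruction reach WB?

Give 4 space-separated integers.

I0 sub r3 <- r5,r1: IF@1 ID@2 stall=0 (-) EX@3 MEM@4 WB@5
I1 add r2 <- r3,r1: IF@2 ID@3 stall=2 (RAW on I0.r3 (WB@5)) EX@6 MEM@7 WB@8
I2 sub r1 <- r5,r2: IF@3 ID@6 stall=2 (RAW on I1.r2 (WB@8)) EX@9 MEM@10 WB@11
I3 mul r2 <- r5,r3: IF@6 ID@9 stall=0 (-) EX@10 MEM@11 WB@12

Answer: 5 8 11 12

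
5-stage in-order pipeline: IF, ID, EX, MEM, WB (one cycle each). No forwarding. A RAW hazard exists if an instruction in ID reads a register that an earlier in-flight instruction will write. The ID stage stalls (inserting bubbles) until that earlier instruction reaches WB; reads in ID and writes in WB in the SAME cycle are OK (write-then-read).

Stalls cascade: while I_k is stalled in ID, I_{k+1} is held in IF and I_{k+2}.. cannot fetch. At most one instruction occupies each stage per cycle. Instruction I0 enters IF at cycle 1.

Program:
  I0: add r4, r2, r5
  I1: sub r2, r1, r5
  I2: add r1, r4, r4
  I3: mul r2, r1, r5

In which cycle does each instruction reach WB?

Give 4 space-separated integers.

I0 add r4 <- r2,r5: IF@1 ID@2 stall=0 (-) EX@3 MEM@4 WB@5
I1 sub r2 <- r1,r5: IF@2 ID@3 stall=0 (-) EX@4 MEM@5 WB@6
I2 add r1 <- r4,r4: IF@3 ID@4 stall=1 (RAW on I0.r4 (WB@5)) EX@6 MEM@7 WB@8
I3 mul r2 <- r1,r5: IF@4 ID@6 stall=2 (RAW on I2.r1 (WB@8)) EX@9 MEM@10 WB@11

Answer: 5 6 8 11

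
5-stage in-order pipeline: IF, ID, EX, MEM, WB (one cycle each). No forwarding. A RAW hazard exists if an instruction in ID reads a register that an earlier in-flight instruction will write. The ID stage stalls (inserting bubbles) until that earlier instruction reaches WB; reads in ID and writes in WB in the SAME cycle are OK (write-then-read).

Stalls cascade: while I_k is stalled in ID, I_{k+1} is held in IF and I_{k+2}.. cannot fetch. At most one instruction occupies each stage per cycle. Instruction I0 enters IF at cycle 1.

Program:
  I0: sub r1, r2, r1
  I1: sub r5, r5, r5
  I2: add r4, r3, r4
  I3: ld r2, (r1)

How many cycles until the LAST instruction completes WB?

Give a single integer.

I0 sub r1 <- r2,r1: IF@1 ID@2 stall=0 (-) EX@3 MEM@4 WB@5
I1 sub r5 <- r5,r5: IF@2 ID@3 stall=0 (-) EX@4 MEM@5 WB@6
I2 add r4 <- r3,r4: IF@3 ID@4 stall=0 (-) EX@5 MEM@6 WB@7
I3 ld r2 <- r1: IF@4 ID@5 stall=0 (-) EX@6 MEM@7 WB@8

Answer: 8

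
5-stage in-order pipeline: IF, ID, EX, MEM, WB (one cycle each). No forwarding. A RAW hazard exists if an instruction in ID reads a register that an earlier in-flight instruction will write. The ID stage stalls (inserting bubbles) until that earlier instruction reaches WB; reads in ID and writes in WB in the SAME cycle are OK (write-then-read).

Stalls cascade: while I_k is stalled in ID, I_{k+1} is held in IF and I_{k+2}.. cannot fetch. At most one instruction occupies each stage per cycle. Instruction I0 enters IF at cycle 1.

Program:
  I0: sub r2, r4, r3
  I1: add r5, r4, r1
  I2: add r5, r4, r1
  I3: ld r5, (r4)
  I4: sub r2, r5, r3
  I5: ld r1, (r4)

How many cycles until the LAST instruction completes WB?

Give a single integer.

I0 sub r2 <- r4,r3: IF@1 ID@2 stall=0 (-) EX@3 MEM@4 WB@5
I1 add r5 <- r4,r1: IF@2 ID@3 stall=0 (-) EX@4 MEM@5 WB@6
I2 add r5 <- r4,r1: IF@3 ID@4 stall=0 (-) EX@5 MEM@6 WB@7
I3 ld r5 <- r4: IF@4 ID@5 stall=0 (-) EX@6 MEM@7 WB@8
I4 sub r2 <- r5,r3: IF@5 ID@6 stall=2 (RAW on I3.r5 (WB@8)) EX@9 MEM@10 WB@11
I5 ld r1 <- r4: IF@6 ID@9 stall=0 (-) EX@10 MEM@11 WB@12

Answer: 12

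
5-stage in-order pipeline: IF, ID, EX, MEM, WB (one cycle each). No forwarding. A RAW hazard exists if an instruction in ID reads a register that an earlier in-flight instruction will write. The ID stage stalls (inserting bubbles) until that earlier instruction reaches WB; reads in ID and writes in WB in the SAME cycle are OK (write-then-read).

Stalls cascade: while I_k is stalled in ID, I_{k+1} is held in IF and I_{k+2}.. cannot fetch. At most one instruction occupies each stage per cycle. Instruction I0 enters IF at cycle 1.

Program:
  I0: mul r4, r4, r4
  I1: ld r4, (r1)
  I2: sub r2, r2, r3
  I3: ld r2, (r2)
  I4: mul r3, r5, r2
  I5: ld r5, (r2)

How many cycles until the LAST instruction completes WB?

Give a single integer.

Answer: 14

Derivation:
I0 mul r4 <- r4,r4: IF@1 ID@2 stall=0 (-) EX@3 MEM@4 WB@5
I1 ld r4 <- r1: IF@2 ID@3 stall=0 (-) EX@4 MEM@5 WB@6
I2 sub r2 <- r2,r3: IF@3 ID@4 stall=0 (-) EX@5 MEM@6 WB@7
I3 ld r2 <- r2: IF@4 ID@5 stall=2 (RAW on I2.r2 (WB@7)) EX@8 MEM@9 WB@10
I4 mul r3 <- r5,r2: IF@5 ID@8 stall=2 (RAW on I3.r2 (WB@10)) EX@11 MEM@12 WB@13
I5 ld r5 <- r2: IF@8 ID@11 stall=0 (-) EX@12 MEM@13 WB@14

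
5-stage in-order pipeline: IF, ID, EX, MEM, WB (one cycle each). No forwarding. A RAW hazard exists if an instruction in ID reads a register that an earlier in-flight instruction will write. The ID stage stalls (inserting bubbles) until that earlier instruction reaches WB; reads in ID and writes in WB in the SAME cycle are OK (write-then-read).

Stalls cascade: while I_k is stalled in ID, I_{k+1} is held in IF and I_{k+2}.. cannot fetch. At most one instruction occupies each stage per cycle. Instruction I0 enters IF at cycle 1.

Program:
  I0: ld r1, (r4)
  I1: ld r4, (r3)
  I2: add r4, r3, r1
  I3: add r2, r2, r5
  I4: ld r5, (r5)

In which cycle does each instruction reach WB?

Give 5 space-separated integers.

I0 ld r1 <- r4: IF@1 ID@2 stall=0 (-) EX@3 MEM@4 WB@5
I1 ld r4 <- r3: IF@2 ID@3 stall=0 (-) EX@4 MEM@5 WB@6
I2 add r4 <- r3,r1: IF@3 ID@4 stall=1 (RAW on I0.r1 (WB@5)) EX@6 MEM@7 WB@8
I3 add r2 <- r2,r5: IF@4 ID@6 stall=0 (-) EX@7 MEM@8 WB@9
I4 ld r5 <- r5: IF@6 ID@7 stall=0 (-) EX@8 MEM@9 WB@10

Answer: 5 6 8 9 10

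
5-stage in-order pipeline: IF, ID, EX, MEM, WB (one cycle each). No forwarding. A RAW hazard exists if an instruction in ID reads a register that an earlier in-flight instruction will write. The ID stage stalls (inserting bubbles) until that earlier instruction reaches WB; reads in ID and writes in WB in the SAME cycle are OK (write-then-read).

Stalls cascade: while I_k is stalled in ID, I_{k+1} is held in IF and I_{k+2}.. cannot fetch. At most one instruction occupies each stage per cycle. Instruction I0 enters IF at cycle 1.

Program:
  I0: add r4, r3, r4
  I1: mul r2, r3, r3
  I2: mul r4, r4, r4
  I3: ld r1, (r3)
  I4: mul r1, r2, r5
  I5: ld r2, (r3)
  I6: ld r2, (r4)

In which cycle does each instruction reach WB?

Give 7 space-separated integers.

Answer: 5 6 8 9 10 11 12

Derivation:
I0 add r4 <- r3,r4: IF@1 ID@2 stall=0 (-) EX@3 MEM@4 WB@5
I1 mul r2 <- r3,r3: IF@2 ID@3 stall=0 (-) EX@4 MEM@5 WB@6
I2 mul r4 <- r4,r4: IF@3 ID@4 stall=1 (RAW on I0.r4 (WB@5)) EX@6 MEM@7 WB@8
I3 ld r1 <- r3: IF@4 ID@6 stall=0 (-) EX@7 MEM@8 WB@9
I4 mul r1 <- r2,r5: IF@6 ID@7 stall=0 (-) EX@8 MEM@9 WB@10
I5 ld r2 <- r3: IF@7 ID@8 stall=0 (-) EX@9 MEM@10 WB@11
I6 ld r2 <- r4: IF@8 ID@9 stall=0 (-) EX@10 MEM@11 WB@12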